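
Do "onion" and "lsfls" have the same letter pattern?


Pattern of "onion": [0, 1, 2, 0, 1]
Pattern of "lsfls": [0, 1, 2, 0, 1]
Patterns match
Same pattern = Yes


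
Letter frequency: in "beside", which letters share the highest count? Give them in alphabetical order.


Word: "beside"
Letter counts:
  'b': 1
  'd': 1
  'e': 2
  'i': 1
  's': 1
Maximum count = 2
Most frequent = 'e' (2 times each)


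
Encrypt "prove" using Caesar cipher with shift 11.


Word: "prove"
Shift: 11
Each letter → (letter + shift) mod 26:
  'p' (15) + 11 = 0 → 'a'
  'r' (17) + 11 = 2 → 'c'
  'o' (14) + 11 = 25 → 'z'
  'v' (21) + 11 = 6 → 'g'
  'e' (4) + 11 = 15 → 'p'
Result = "aczgp"


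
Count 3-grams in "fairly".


Word: "fairly" (length 6)
Number of 3-grams = length - 3 + 1 = 6 - 3 + 1
= 4


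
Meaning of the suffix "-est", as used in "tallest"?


Suffix: -est
Example: tallest = tall + -est
Meaning = most


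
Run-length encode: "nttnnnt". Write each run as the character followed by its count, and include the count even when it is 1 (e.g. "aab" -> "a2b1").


String: "nttnnnt"
Scanning for consecutive runs:
  'n' x 1
  't' x 2
  'n' x 3
  't' x 1
RLE = "n1t2n3t1"


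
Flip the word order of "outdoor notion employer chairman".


Original: "outdoor notion employer chairman"
Words (1..n): outdoor | notion | employer | chairman
Reversed (n..1): chairman | employer | notion | outdoor
Result = "chairman employer notion outdoor"


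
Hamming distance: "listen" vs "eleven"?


Comparing character by character (same length = 6):
  Pos 0: 'l' vs 'e' !=
  Pos 1: 'i' vs 'l' !=
  Pos 2: 's' vs 'e' !=
  Pos 3: 't' vs 'v' !=
  Pos 4: 'e' vs 'e' =
  Pos 5: 'n' vs 'n' =
Hamming distance = 4


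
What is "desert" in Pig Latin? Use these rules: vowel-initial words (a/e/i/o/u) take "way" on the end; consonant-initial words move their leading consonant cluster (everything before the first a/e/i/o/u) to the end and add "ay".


Word: "desert"
Starts with consonant(s) → move to end, add 'ay'
Consonant cluster: "d"
Pig Latin = "esertday"


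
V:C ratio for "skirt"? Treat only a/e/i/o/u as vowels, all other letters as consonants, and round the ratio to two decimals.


Word: "skirt"
Vowels (a,e,i,o,u): 1
Consonants: 4
Ratio = 1/4
= 0.25


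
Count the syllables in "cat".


Word: "cat"
Syllable breakdown: cat
Counting: 1 part
= 1 syllable


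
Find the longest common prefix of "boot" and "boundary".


Word 1: "boot"
Word 2: "boundary"
Comparing from start:
  Pos 0: 'b' == 'b'
  Pos 1: 'o' == 'o'
  Pos 2: 'o' != 'u' (stop)
LCP = "bo" (length 2)


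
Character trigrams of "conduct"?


Word: "conduct" (length 7)
Number of trigrams = 7 - 3 + 1 = 5
  Position 0: "con"
  Position 1: "ond"
  Position 2: "ndu"
  Position 3: "duc"
  Position 4: "uct"
Trigrams = "con", "ond", "ndu", "duc", "uct"


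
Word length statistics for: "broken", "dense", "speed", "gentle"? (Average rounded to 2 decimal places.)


Lengths: "broken"=6, "dense"=5, "speed"=5, "gentle"=6
Sum = 22, Count = 4
Average = 22/4 = 5.50
= avg=5.50, min=5, max=6


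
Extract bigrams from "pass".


Word: "pass" (length 4)
Number of bigrams = 4 - 2 + 1 = 3
  Position 0: "pa"
  Position 1: "as"
  Position 2: "ss"
Bigrams = "pa", "as", "ss"


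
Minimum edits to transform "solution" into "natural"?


Word 1: "solution" (length 8)
Word 2: "natural" (length 7)
One optimal edit sequence (insert/delete/substitute each cost 1):
  1. substitute 's' -> 'n'  (+1)
  2. substitute 'o' -> 'a'  (+1)
  3. substitute 'l' -> 't'  (+1)
  4. keep 'u'
  5. delete 't'  (+1)
  6. substitute 'i' -> 'r'  (+1)
  7. substitute 'o' -> 'a'  (+1)
  8. substitute 'n' -> 'l'  (+1)
Total edit operations: 7
Edit distance = 7


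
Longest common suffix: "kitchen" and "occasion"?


Word 1: "kitchen"
Word 2: "occasion"
Comparing from end:
  Pos -1: 'n' == 'n'
  Pos -2: 'e' != 'o' (stop)
LCS = "n" (length 1)


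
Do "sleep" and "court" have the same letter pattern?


Pattern of "sleep": [0, 1, 2, 2, 3]
Pattern of "court": [0, 1, 2, 3, 4]
Patterns do not match
Same pattern = No


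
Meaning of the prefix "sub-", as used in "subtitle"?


Prefix: sub-
Example: subtitle (sub- + title)
Meaning = under / below


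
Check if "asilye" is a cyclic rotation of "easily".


Word: "easily", Candidate: "asilye"
Method: check if candidate is substring of word+word
"easilyeasily" contains "asilye"? Yes
Is rotation = Yes


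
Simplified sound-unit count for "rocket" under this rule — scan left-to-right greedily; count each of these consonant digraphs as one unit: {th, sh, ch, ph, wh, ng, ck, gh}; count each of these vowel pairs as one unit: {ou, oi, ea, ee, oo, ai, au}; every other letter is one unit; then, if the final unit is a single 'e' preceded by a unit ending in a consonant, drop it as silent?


Word: "rocket" (6 letters)
Left-to-right scan:
  [1] 'r' (letter)
  [2] 'o' (letter)
  [3] 'ck' (digraph)
  [4] 'e' (letter)
  [5] 't' (letter)
Units from scan: 5
Sound units = 5 units


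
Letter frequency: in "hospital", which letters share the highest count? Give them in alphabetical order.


Word: "hospital"
Letter counts:
  'a': 1
  'h': 1
  'i': 1
  'l': 1
  'o': 1
  'p': 1
  's': 1
  't': 1
Maximum count = 1
Most frequent = 'a', 'h', 'i', 'l', 'o', 'p', 's', 't' (1 time each)


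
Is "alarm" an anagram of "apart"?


Word 1: "apart" → sorted: aaprt
Word 2: "alarm" → sorted: aalmr
Same letters? aaprt != aalmr
Anagram = No


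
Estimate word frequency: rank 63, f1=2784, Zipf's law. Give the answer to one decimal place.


Zipf's law: f(r) = f(1) / r
f(1) = 2784
f(63) = 2784 / 63
= 44.2 occurrences


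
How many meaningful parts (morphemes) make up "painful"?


Word: "painful"
Morphemes: pain + -ful
Each morpheme carries meaning
= 2 morphemes


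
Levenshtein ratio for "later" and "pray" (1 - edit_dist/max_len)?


Word 1: "later" (length 5)
Word 2: "pray" (length 4)
One optimal edit sequence:
  1. delete 'l'  (+1)
  2. substitute 'a' -> 'p'  (+1)
  3. substitute 't' -> 'r'  (+1)
  4. substitute 'e' -> 'a'  (+1)
  5. substitute 'r' -> 'y'  (+1)
Edit distance = 5
Max length = max(5, 4) = 5
Similarity = 1 - 5/5
= 0.0000


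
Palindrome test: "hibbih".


Word: "hibbih"
Reversed: "hibbih"
Forward == Backward? hibbih == hibbih
Palindrome = Yes


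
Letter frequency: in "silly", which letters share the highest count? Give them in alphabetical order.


Word: "silly"
Letter counts:
  'i': 1
  'l': 2
  's': 1
  'y': 1
Maximum count = 2
Most frequent = 'l' (2 times each)


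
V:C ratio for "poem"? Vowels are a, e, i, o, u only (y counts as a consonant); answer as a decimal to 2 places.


Word: "poem"
Vowels (a,e,i,o,u): 2
Consonants: 2
Ratio = 2/2
= 1.00


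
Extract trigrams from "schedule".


Word: "schedule" (length 8)
Number of trigrams = 8 - 3 + 1 = 6
  Position 0: "sch"
  Position 1: "che"
  Position 2: "hed"
  Position 3: "edu"
  Position 4: "dul"
  Position 5: "ule"
Trigrams = "sch", "che", "hed", "edu", "dul", "ule"


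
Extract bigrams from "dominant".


Word: "dominant" (length 8)
Number of bigrams = 8 - 2 + 1 = 7
  Position 0: "do"
  Position 1: "om"
  Position 2: "mi"
  Position 3: "in"
  Position 4: "na"
  Position 5: "an"
  Position 6: "nt"
Bigrams = "do", "om", "mi", "in", "na", "an", "nt"


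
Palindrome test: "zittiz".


Word: "zittiz"
Reversed: "zittiz"
Forward == Backward? zittiz == zittiz
Palindrome = Yes


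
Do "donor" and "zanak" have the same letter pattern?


Pattern of "donor": [0, 1, 2, 1, 3]
Pattern of "zanak": [0, 1, 2, 1, 3]
Patterns match
Same pattern = Yes


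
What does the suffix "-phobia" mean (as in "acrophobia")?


Suffix: -phobia
Example: acrophobia (acro- + -phobia)
Meaning = fear of


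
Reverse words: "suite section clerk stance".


Original: "suite section clerk stance"
Words (1..n): suite | section | clerk | stance
Reversed (n..1): stance | clerk | section | suite
Result = "stance clerk section suite"


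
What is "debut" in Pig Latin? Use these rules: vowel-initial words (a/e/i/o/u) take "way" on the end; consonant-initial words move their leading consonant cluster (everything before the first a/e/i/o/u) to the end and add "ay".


Word: "debut"
Starts with consonant(s) → move to end, add 'ay'
Consonant cluster: "d"
Pig Latin = "ebutday"


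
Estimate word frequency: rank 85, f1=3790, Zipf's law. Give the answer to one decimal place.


Zipf's law: f(r) = f(1) / r
f(1) = 3790
f(85) = 3790 / 85
= 44.6 occurrences


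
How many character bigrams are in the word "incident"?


Word: "incident" (length 8)
Number of 2-grams = length - 2 + 1 = 8 - 2 + 1
= 7


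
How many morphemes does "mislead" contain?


Word: "mislead"
Morphemes: mis- / lead
Each morpheme carries meaning
= 2 morphemes


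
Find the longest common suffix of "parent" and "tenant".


Word 1: "parent"
Word 2: "tenant"
Comparing from end:
  Pos -1: 't' == 't'
  Pos -2: 'n' == 'n'
  Pos -3: 'e' != 'a' (stop)
LCS = "nt" (length 2)


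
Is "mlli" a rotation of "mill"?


Word: "mill", Candidate: "mlli"
Method: check if candidate is substring of word+word
"millmill" contains "mlli"? No
Is rotation = No


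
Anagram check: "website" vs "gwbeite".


Word 1: "website" → sorted: beeistw
Word 2: "gwbeite" → sorted: beegitw
Same letters? beeistw != beegitw
Anagram = No


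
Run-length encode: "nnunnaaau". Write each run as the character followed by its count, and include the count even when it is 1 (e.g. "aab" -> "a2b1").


String: "nnunnaaau"
Scanning for consecutive runs:
  'n' x 2
  'u' x 1
  'n' x 2
  'a' x 3
  'u' x 1
RLE = "n2u1n2a3u1"


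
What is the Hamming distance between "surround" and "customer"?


Comparing character by character (same length = 8):
  Pos 0: 's' vs 'c' !=
  Pos 1: 'u' vs 'u' =
  Pos 2: 'r' vs 's' !=
  Pos 3: 'r' vs 't' !=
  Pos 4: 'o' vs 'o' =
  Pos 5: 'u' vs 'm' !=
  Pos 6: 'n' vs 'e' !=
  Pos 7: 'd' vs 'r' !=
Hamming distance = 6


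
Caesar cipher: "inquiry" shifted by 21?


Word: "inquiry"
Shift: 21
Each letter → (letter + shift) mod 26:
  'i' (8) + 21 = 3 → 'd'
  'n' (13) + 21 = 8 → 'i'
  'q' (16) + 21 = 11 → 'l'
  'u' (20) + 21 = 15 → 'p'
  'i' (8) + 21 = 3 → 'd'
  'r' (17) + 21 = 12 → 'm'
  'y' (24) + 21 = 19 → 't'
Result = "dilpdmt"


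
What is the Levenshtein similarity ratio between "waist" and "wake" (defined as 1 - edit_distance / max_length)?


Word 1: "waist" (length 5)
Word 2: "wake" (length 4)
One optimal edit sequence:
  1. keep 'w'
  2. keep 'a'
  3. delete 'i'  (+1)
  4. substitute 's' -> 'k'  (+1)
  5. substitute 't' -> 'e'  (+1)
Edit distance = 3
Max length = max(5, 4) = 5
Similarity = 1 - 3/5
= 0.4000


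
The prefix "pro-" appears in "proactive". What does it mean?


Prefix: pro-
Example: proactive (pro- + active)
Meaning = forward / in favor of


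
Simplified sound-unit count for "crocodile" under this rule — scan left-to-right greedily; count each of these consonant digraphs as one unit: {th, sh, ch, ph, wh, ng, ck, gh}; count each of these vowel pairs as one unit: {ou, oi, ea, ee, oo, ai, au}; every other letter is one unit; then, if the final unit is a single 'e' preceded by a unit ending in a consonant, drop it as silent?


Word: "crocodile" (9 letters)
Left-to-right scan:
  1. 'c' (letter)
  2. 'r' (letter)
  3. 'o' (letter)
  4. 'c' (letter)
  5. 'o' (letter)
  6. 'd' (letter)
  7. 'i' (letter)
  8. 'l' (letter)
  9. 'e' (letter)
Units from scan: 9
Final unit is 'e' after a consonant -> drop as silent (-1)
Sound units = 8 units


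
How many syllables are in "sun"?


Word: "sun"
Syllable breakdown: sun
Counting: 1 part
= 1 syllable


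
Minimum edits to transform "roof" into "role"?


Word 1: "roof" (length 4)
Word 2: "role" (length 4)
One optimal edit sequence (insert/delete/substitute each cost 1):
  1. keep 'r'
  2. keep 'o'
  3. substitute 'o' -> 'l'  (+1)
  4. substitute 'f' -> 'e'  (+1)
Total edit operations: 2
Edit distance = 2


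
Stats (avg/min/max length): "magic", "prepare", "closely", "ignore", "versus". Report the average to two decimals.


Lengths: "magic"=5, "prepare"=7, "closely"=7, "ignore"=6, "versus"=6
Sum = 31, Count = 5
Average = 31/5 = 6.20
= avg=6.20, min=5, max=7


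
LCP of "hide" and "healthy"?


Word 1: "hide"
Word 2: "healthy"
Comparing from start:
  Pos 0: 'h' == 'h'
  Pos 1: 'i' != 'e' (stop)
LCP = "h" (length 1)


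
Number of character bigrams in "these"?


Word: "these" (length 5)
Number of 2-grams = length - 2 + 1 = 5 - 2 + 1
= 4


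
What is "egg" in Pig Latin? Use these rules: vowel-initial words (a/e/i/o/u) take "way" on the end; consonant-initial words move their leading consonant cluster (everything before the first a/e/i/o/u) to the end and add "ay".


Word: "egg"
Starts with vowel → add 'way'
Pig Latin = "eggway"


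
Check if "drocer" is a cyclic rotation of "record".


Word: "record", Candidate: "drocer"
Method: check if candidate is substring of word+word
"recordrecord" contains "drocer"? No
Is rotation = No


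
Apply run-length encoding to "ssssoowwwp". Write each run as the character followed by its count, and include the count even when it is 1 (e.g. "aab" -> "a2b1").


String: "ssssoowwwp"
Scanning for consecutive runs:
  's' x 4
  'o' x 2
  'w' x 3
  'p' x 1
RLE = "s4o2w3p1"


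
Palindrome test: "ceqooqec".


Word: "ceqooqec"
Reversed: "ceqooqec"
Forward == Backward? ceqooqec == ceqooqec
Palindrome = Yes


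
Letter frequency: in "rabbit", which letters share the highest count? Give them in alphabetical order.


Word: "rabbit"
Letter counts:
  'a': 1
  'b': 2
  'i': 1
  'r': 1
  't': 1
Maximum count = 2
Most frequent = 'b' (2 times each)


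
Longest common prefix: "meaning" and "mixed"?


Word 1: "meaning"
Word 2: "mixed"
Comparing from start:
  Pos 0: 'm' == 'm'
  Pos 1: 'e' != 'i' (stop)
LCP = "m" (length 1)


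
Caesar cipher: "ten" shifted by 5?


Word: "ten"
Shift: 5
Each letter → (letter + shift) mod 26:
  't' (19) + 5 = 24 → 'y'
  'e' (4) + 5 = 9 → 'j'
  'n' (13) + 5 = 18 → 's'
Result = "yjs"


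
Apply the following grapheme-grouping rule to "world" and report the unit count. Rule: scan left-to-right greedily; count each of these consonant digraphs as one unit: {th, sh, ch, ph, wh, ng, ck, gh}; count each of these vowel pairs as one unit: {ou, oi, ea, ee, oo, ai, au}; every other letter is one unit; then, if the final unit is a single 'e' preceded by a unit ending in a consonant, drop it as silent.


Word: "world" (5 letters)
Left-to-right scan:
  (1) 'w' (letter)
  (2) 'o' (letter)
  (3) 'r' (letter)
  (4) 'l' (letter)
  (5) 'd' (letter)
Units from scan: 5
Sound units = 5 units


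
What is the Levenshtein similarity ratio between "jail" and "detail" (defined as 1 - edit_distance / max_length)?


Word 1: "jail" (length 4)
Word 2: "detail" (length 6)
One optimal edit sequence:
  1. insert 'd'  (+1)
  2. insert 'e'  (+1)
  3. substitute 'j' -> 't'  (+1)
  4. keep 'a'
  5. keep 'i'
  6. keep 'l'
Edit distance = 3
Max length = max(4, 6) = 6
Similarity = 1 - 3/6
= 0.5000


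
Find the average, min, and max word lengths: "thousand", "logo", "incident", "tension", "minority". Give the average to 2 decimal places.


Lengths: "thousand"=8, "logo"=4, "incident"=8, "tension"=7, "minority"=8
Sum = 35, Count = 5
Average = 35/5 = 7.00
= avg=7.00, min=4, max=8


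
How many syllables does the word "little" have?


Word: "little"
Syllable breakdown: lit · tle
Counting: 2 parts
= 2 syllables


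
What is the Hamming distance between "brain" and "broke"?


Comparing character by character (same length = 5):
  Pos 0: 'b' vs 'b' =
  Pos 1: 'r' vs 'r' =
  Pos 2: 'a' vs 'o' !=
  Pos 3: 'i' vs 'k' !=
  Pos 4: 'n' vs 'e' !=
Hamming distance = 3


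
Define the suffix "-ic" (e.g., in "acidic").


Suffix: -ic
As in: acidic -> acid + -ic
Meaning = relating to


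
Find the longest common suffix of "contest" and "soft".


Word 1: "contest"
Word 2: "soft"
Comparing from end:
  Pos -1: 't' == 't'
  Pos -2: 's' != 'f' (stop)
LCS = "t" (length 1)


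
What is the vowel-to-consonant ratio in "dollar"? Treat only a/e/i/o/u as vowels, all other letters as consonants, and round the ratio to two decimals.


Word: "dollar"
Vowels (a,e,i,o,u): 2
Consonants: 4
Ratio = 2/4
= 0.50


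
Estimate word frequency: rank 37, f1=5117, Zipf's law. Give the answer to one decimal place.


Zipf's law: f(r) = f(1) / r
f(1) = 5117
f(37) = 5117 / 37
= 138.3 occurrences


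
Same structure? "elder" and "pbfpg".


Pattern of "elder": [0, 1, 2, 0, 3]
Pattern of "pbfpg": [0, 1, 2, 0, 3]
Patterns match
Same pattern = Yes


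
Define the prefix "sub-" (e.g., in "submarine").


Prefix: sub-
As in: submarine -> sub- + marine
Meaning = under / below


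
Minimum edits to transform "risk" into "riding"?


Word 1: "risk" (length 4)
Word 2: "riding" (length 6)
One optimal edit sequence (insert/delete/substitute each cost 1):
  1. keep 'r'
  2. insert 'i'  (+1)
  3. insert 'd'  (+1)
  4. keep 'i'
  5. substitute 's' -> 'n'  (+1)
  6. substitute 'k' -> 'g'  (+1)
Total edit operations: 4
Edit distance = 4


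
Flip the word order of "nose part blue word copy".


Original: "nose part blue word copy"
Words (1..n): nose | part | blue | word | copy
Reversed (n..1): copy | word | blue | part | nose
Result = "copy word blue part nose"


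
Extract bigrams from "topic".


Word: "topic" (length 5)
Number of bigrams = 5 - 2 + 1 = 4
  Position 0: "to"
  Position 1: "op"
  Position 2: "pi"
  Position 3: "ic"
Bigrams = "to", "op", "pi", "ic"


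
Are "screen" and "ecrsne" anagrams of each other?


Word 1: "screen" → sorted: ceenrs
Word 2: "ecrsne" → sorted: ceenrs
Same letters? ceenrs == ceenrs
Anagram = Yes


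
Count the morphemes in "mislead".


Word: "mislead"
Morphemes: mis- + lead
Each morpheme carries meaning
= 2 morphemes


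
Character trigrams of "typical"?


Word: "typical" (length 7)
Number of trigrams = 7 - 3 + 1 = 5
  Position 0: "typ"
  Position 1: "ypi"
  Position 2: "pic"
  Position 3: "ica"
  Position 4: "cal"
Trigrams = "typ", "ypi", "pic", "ica", "cal"


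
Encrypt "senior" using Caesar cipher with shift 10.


Word: "senior"
Shift: 10
Each letter → (letter + shift) mod 26:
  's' (18) + 10 = 2 → 'c'
  'e' (4) + 10 = 14 → 'o'
  'n' (13) + 10 = 23 → 'x'
  'i' (8) + 10 = 18 → 's'
  'o' (14) + 10 = 24 → 'y'
  'r' (17) + 10 = 1 → 'b'
Result = "coxsyb"


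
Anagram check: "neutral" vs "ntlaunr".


Word 1: "neutral" → sorted: aelnrtu
Word 2: "ntlaunr" → sorted: alnnrtu
Same letters? aelnrtu != alnnrtu
Anagram = No


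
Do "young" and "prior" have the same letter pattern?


Pattern of "young": [0, 1, 2, 3, 4]
Pattern of "prior": [0, 1, 2, 3, 1]
Patterns do not match
Same pattern = No


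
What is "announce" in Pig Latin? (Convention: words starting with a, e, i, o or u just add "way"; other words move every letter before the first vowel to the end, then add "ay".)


Word: "announce"
Starts with vowel → add 'way'
Pig Latin = "announceway"


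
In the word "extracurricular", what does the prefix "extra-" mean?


Prefix: extra-
Example: extracurricular (extra- + curricular)
Meaning = beyond


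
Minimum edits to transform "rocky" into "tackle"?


Word 1: "rocky" (length 5)
Word 2: "tackle" (length 6)
One optimal edit sequence (insert/delete/substitute each cost 1):
  1. substitute 'r' -> 't'  (+1)
  2. substitute 'o' -> 'a'  (+1)
  3. keep 'c'
  4. keep 'k'
  5. insert 'l'  (+1)
  6. substitute 'y' -> 'e'  (+1)
Total edit operations: 4
Edit distance = 4


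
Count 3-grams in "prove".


Word: "prove" (length 5)
Number of 3-grams = length - 3 + 1 = 5 - 3 + 1
= 3


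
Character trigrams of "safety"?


Word: "safety" (length 6)
Number of trigrams = 6 - 3 + 1 = 4
  Position 0: "saf"
  Position 1: "afe"
  Position 2: "fet"
  Position 3: "ety"
Trigrams = "saf", "afe", "fet", "ety"


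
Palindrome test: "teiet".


Word: "teiet"
Reversed: "teiet"
Forward == Backward? teiet == teiet
Palindrome = Yes


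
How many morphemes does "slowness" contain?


Word: "slowness"
Morphemes: slow + -ness
Each morpheme carries meaning
= 2 morphemes


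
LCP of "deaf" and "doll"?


Word 1: "deaf"
Word 2: "doll"
Comparing from start:
  Pos 0: 'd' == 'd'
  Pos 1: 'e' != 'o' (stop)
LCP = "d" (length 1)


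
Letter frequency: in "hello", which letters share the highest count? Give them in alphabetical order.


Word: "hello"
Letter counts:
  'e': 1
  'h': 1
  'l': 2
  'o': 1
Maximum count = 2
Most frequent = 'l' (2 times each)


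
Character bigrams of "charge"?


Word: "charge" (length 6)
Number of bigrams = 6 - 2 + 1 = 5
  Position 0: "ch"
  Position 1: "ha"
  Position 2: "ar"
  Position 3: "rg"
  Position 4: "ge"
Bigrams = "ch", "ha", "ar", "rg", "ge"


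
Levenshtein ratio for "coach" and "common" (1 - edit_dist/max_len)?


Word 1: "coach" (length 5)
Word 2: "common" (length 6)
One optimal edit sequence:
  1. keep 'c'
  2. keep 'o'
  3. insert 'm'  (+1)
  4. substitute 'a' -> 'm'  (+1)
  5. substitute 'c' -> 'o'  (+1)
  6. substitute 'h' -> 'n'  (+1)
Edit distance = 4
Max length = max(5, 6) = 6
Similarity = 1 - 4/6
= 0.3333


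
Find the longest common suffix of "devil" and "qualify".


Word 1: "devil"
Word 2: "qualify"
Comparing from end:
  Pos -1: 'l' != 'y' (stop)
LCS = "" (length 0)


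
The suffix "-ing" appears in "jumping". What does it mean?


Suffix: -ing
Example: jumping (jump + -ing)
Meaning = present participle


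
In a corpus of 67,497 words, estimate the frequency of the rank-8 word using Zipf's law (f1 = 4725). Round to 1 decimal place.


Zipf's law: f(r) = f(1) / r
f(1) = 4725
f(8) = 4725 / 8
= 590.6 occurrences


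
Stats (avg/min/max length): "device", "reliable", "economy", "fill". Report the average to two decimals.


Lengths: "device"=6, "reliable"=8, "economy"=7, "fill"=4
Sum = 25, Count = 4
Average = 25/4 = 6.25
= avg=6.25, min=4, max=8


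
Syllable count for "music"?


Word: "music"
Syllable breakdown: mu / sic
Counting: 2 parts
= 2 syllables


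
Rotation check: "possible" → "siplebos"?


Word: "possible", Candidate: "siplebos"
Method: check if candidate is substring of word+word
"possiblepossible" contains "siplebos"? No
Is rotation = No


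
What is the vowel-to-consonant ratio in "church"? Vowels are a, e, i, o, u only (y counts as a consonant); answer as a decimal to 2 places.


Word: "church"
Vowels (a,e,i,o,u): 1
Consonants: 5
Ratio = 1/5
= 0.20


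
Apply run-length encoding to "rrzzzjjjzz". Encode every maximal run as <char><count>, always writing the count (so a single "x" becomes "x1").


String: "rrzzzjjjzz"
Scanning for consecutive runs:
  'r' x 2
  'z' x 3
  'j' x 3
  'z' x 2
RLE = "r2z3j3z2"


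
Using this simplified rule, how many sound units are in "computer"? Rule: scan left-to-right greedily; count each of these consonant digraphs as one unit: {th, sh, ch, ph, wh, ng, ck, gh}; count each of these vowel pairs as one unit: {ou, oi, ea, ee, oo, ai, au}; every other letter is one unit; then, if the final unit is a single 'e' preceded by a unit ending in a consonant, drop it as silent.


Word: "computer" (8 letters)
Left-to-right scan:
  [1] 'c' (letter)
  [2] 'o' (letter)
  [3] 'm' (letter)
  [4] 'p' (letter)
  [5] 'u' (letter)
  [6] 't' (letter)
  [7] 'e' (letter)
  [8] 'r' (letter)
Units from scan: 8
Sound units = 8 units


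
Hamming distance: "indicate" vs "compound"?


Comparing character by character (same length = 8):
  Pos 0: 'i' vs 'c' !=
  Pos 1: 'n' vs 'o' !=
  Pos 2: 'd' vs 'm' !=
  Pos 3: 'i' vs 'p' !=
  Pos 4: 'c' vs 'o' !=
  Pos 5: 'a' vs 'u' !=
  Pos 6: 't' vs 'n' !=
  Pos 7: 'e' vs 'd' !=
Hamming distance = 8


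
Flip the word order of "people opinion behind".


Original: "people opinion behind"
Words (1..n): people | opinion | behind
Reversed (n..1): behind | opinion | people
Result = "behind opinion people"


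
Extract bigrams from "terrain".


Word: "terrain" (length 7)
Number of bigrams = 7 - 2 + 1 = 6
  Position 0: "te"
  Position 1: "er"
  Position 2: "rr"
  Position 3: "ra"
  Position 4: "ai"
  Position 5: "in"
Bigrams = "te", "er", "rr", "ra", "ai", "in"


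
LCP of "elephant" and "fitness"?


Word 1: "elephant"
Word 2: "fitness"
Comparing from start:
  Pos 0: 'e' != 'f' (stop)
LCP = "" (length 0)


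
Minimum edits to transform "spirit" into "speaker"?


Word 1: "spirit" (length 6)
Word 2: "speaker" (length 7)
One optimal edit sequence (insert/delete/substitute each cost 1):
  1. keep 's'
  2. keep 'p'
  3. insert 'e'  (+1)
  4. substitute 'i' -> 'a'  (+1)
  5. substitute 'r' -> 'k'  (+1)
  6. substitute 'i' -> 'e'  (+1)
  7. substitute 't' -> 'r'  (+1)
Total edit operations: 5
Edit distance = 5


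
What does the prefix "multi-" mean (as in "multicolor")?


Prefix: multi-
Example: multicolor = multi- + color
Meaning = many


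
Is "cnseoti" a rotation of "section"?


Word: "section", Candidate: "cnseoti"
Method: check if candidate is substring of word+word
"sectionsection" contains "cnseoti"? No
Is rotation = No


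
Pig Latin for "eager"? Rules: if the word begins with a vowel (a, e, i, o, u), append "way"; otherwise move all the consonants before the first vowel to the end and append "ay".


Word: "eager"
Starts with vowel → add 'way'
Pig Latin = "eagerway"


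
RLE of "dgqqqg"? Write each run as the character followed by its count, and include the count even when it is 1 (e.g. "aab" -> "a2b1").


String: "dgqqqg"
Scanning for consecutive runs:
  'd' x 1
  'g' x 1
  'q' x 3
  'g' x 1
RLE = "d1g1q3g1"


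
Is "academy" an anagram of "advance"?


Word 1: "advance" → sorted: aacdenv
Word 2: "academy" → sorted: aacdemy
Same letters? aacdenv != aacdemy
Anagram = No


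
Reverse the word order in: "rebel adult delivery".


Original: "rebel adult delivery"
Words (1..n): rebel | adult | delivery
Reversed (n..1): delivery | adult | rebel
Result = "delivery adult rebel"


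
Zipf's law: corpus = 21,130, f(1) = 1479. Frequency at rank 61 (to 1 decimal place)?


Zipf's law: f(r) = f(1) / r
f(1) = 1479
f(61) = 1479 / 61
= 24.2 occurrences


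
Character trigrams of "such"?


Word: "such" (length 4)
Number of trigrams = 4 - 3 + 1 = 2
  Position 0: "suc"
  Position 1: "uch"
Trigrams = "suc", "uch"


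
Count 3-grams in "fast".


Word: "fast" (length 4)
Number of 3-grams = length - 3 + 1 = 4 - 3 + 1
= 2


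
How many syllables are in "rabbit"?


Word: "rabbit"
Syllable breakdown: rab / bit
Counting: 2 parts
= 2 syllables


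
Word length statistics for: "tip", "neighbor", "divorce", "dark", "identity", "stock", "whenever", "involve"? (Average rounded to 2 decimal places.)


Lengths: "tip"=3, "neighbor"=8, "divorce"=7, "dark"=4, "identity"=8, "stock"=5, "whenever"=8, "involve"=7
Sum = 50, Count = 8
Average = 50/8 = 6.25
= avg=6.25, min=3, max=8


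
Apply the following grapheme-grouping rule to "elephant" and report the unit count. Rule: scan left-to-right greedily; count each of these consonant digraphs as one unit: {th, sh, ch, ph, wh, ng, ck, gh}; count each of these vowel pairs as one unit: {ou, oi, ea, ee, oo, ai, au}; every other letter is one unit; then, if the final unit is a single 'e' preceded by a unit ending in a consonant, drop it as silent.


Word: "elephant" (8 letters)
Left-to-right scan:
  [1] 'e' (letter)
  [2] 'l' (letter)
  [3] 'e' (letter)
  [4] 'ph' (digraph)
  [5] 'a' (letter)
  [6] 'n' (letter)
  [7] 't' (letter)
Units from scan: 7
Sound units = 7 units


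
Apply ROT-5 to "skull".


Word: "skull"
Shift: 5
Each letter → (letter + shift) mod 26:
  's' (18) + 5 = 23 → 'x'
  'k' (10) + 5 = 15 → 'p'
  'u' (20) + 5 = 25 → 'z'
  'l' (11) + 5 = 16 → 'q'
  'l' (11) + 5 = 16 → 'q'
Result = "xpzqq"


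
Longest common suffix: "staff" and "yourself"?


Word 1: "staff"
Word 2: "yourself"
Comparing from end:
  Pos -1: 'f' == 'f'
  Pos -2: 'f' != 'l' (stop)
LCS = "f" (length 1)


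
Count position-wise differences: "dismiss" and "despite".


Comparing character by character (same length = 7):
  Pos 0: 'd' vs 'd' =
  Pos 1: 'i' vs 'e' !=
  Pos 2: 's' vs 's' =
  Pos 3: 'm' vs 'p' !=
  Pos 4: 'i' vs 'i' =
  Pos 5: 's' vs 't' !=
  Pos 6: 's' vs 'e' !=
Hamming distance = 4


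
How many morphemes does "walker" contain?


Word: "walker"
Morphemes: walk / -er
Each morpheme carries meaning
= 2 morphemes


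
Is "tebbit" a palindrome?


Word: "tebbit"
Reversed: "tibbet"
Forward == Backward? tebbit != tibbet
Palindrome = No


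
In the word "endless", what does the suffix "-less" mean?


Suffix: -less
Example: endless = end + -less
Meaning = without


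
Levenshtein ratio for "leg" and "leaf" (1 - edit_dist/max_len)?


Word 1: "leg" (length 3)
Word 2: "leaf" (length 4)
One optimal edit sequence:
  1. keep 'l'
  2. keep 'e'
  3. insert 'a'  (+1)
  4. substitute 'g' -> 'f'  (+1)
Edit distance = 2
Max length = max(3, 4) = 4
Similarity = 1 - 2/4
= 0.5000


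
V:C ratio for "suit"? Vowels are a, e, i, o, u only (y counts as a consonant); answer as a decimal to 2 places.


Word: "suit"
Vowels (a,e,i,o,u): 2
Consonants: 2
Ratio = 2/2
= 1.00


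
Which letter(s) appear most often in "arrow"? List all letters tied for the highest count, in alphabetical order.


Word: "arrow"
Letter counts:
  'a': 1
  'o': 1
  'r': 2
  'w': 1
Maximum count = 2
Most frequent = 'r' (2 times each)


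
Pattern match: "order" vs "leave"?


Pattern of "order": [0, 1, 2, 3, 1]
Pattern of "leave": [0, 1, 2, 3, 1]
Patterns match
Same pattern = Yes


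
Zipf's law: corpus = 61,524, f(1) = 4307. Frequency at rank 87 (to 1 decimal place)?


Zipf's law: f(r) = f(1) / r
f(1) = 4307
f(87) = 4307 / 87
= 49.5 occurrences


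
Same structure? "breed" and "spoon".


Pattern of "breed": [0, 1, 2, 2, 3]
Pattern of "spoon": [0, 1, 2, 2, 3]
Patterns match
Same pattern = Yes


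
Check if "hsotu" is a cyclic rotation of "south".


Word: "south", Candidate: "hsotu"
Method: check if candidate is substring of word+word
"southsouth" contains "hsotu"? No
Is rotation = No


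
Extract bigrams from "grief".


Word: "grief" (length 5)
Number of bigrams = 5 - 2 + 1 = 4
  Position 0: "gr"
  Position 1: "ri"
  Position 2: "ie"
  Position 3: "ef"
Bigrams = "gr", "ri", "ie", "ef"


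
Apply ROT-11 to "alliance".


Word: "alliance"
Shift: 11
Each letter → (letter + shift) mod 26:
  'a' (0) + 11 = 11 → 'l'
  'l' (11) + 11 = 22 → 'w'
  'l' (11) + 11 = 22 → 'w'
  'i' (8) + 11 = 19 → 't'
  'a' (0) + 11 = 11 → 'l'
  'n' (13) + 11 = 24 → 'y'
  'c' (2) + 11 = 13 → 'n'
  'e' (4) + 11 = 15 → 'p'
Result = "lwwtlynp"


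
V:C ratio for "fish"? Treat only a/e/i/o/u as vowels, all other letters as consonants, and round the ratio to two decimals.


Word: "fish"
Vowels (a,e,i,o,u): 1
Consonants: 3
Ratio = 1/3
= 0.33


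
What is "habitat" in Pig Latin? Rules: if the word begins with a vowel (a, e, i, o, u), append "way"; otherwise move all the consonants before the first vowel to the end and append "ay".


Word: "habitat"
Starts with consonant(s) → move to end, add 'ay'
Consonant cluster: "h"
Pig Latin = "abitathay"


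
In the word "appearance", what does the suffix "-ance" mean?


Suffix: -ance
Example: appearance = appear + -ance
Meaning = state of


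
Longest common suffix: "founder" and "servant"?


Word 1: "founder"
Word 2: "servant"
Comparing from end:
  Pos -1: 'r' != 't' (stop)
LCS = "" (length 0)


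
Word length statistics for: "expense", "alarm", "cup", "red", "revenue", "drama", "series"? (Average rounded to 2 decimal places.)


Lengths: "expense"=7, "alarm"=5, "cup"=3, "red"=3, "revenue"=7, "drama"=5, "series"=6
Sum = 36, Count = 7
Average = 36/7 = 5.14
= avg=5.14, min=3, max=7


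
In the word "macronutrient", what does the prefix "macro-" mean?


Prefix: macro-
Example: macronutrient = macro- + nutrient
Meaning = large


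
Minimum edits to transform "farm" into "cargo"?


Word 1: "farm" (length 4)
Word 2: "cargo" (length 5)
One optimal edit sequence (insert/delete/substitute each cost 1):
  1. substitute 'f' -> 'c'  (+1)
  2. keep 'a'
  3. keep 'r'
  4. insert 'g'  (+1)
  5. substitute 'm' -> 'o'  (+1)
Total edit operations: 3
Edit distance = 3


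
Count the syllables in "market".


Word: "market"
Syllable breakdown: mar / ket
Counting: 2 parts
= 2 syllables


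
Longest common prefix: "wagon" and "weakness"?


Word 1: "wagon"
Word 2: "weakness"
Comparing from start:
  Pos 0: 'w' == 'w'
  Pos 1: 'a' != 'e' (stop)
LCP = "w" (length 1)


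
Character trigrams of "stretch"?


Word: "stretch" (length 7)
Number of trigrams = 7 - 3 + 1 = 5
  Position 0: "str"
  Position 1: "tre"
  Position 2: "ret"
  Position 3: "etc"
  Position 4: "tch"
Trigrams = "str", "tre", "ret", "etc", "tch"


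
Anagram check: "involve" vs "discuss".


Word 1: "involve" → sorted: eilnovv
Word 2: "discuss" → sorted: cdisssu
Same letters? eilnovv != cdisssu
Anagram = No


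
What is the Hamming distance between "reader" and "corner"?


Comparing character by character (same length = 6):
  Pos 0: 'r' vs 'c' !=
  Pos 1: 'e' vs 'o' !=
  Pos 2: 'a' vs 'r' !=
  Pos 3: 'd' vs 'n' !=
  Pos 4: 'e' vs 'e' =
  Pos 5: 'r' vs 'r' =
Hamming distance = 4


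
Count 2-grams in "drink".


Word: "drink" (length 5)
Number of 2-grams = length - 2 + 1 = 5 - 2 + 1
= 4


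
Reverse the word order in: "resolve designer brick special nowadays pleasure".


Original: "resolve designer brick special nowadays pleasure"
Words (1..n): resolve | designer | brick | special | nowadays | pleasure
Reversed (n..1): pleasure | nowadays | special | brick | designer | resolve
Result = "pleasure nowadays special brick designer resolve"


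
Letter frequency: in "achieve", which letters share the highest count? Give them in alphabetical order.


Word: "achieve"
Letter counts:
  'a': 1
  'c': 1
  'e': 2
  'h': 1
  'i': 1
  'v': 1
Maximum count = 2
Most frequent = 'e' (2 times each)


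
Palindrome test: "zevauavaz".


Word: "zevauavaz"
Reversed: "zavauavez"
Forward == Backward? zevauavaz != zavauavez
Palindrome = No


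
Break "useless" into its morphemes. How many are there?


Word: "useless"
Morphemes: use + -less
Each morpheme carries meaning
= 2 morphemes


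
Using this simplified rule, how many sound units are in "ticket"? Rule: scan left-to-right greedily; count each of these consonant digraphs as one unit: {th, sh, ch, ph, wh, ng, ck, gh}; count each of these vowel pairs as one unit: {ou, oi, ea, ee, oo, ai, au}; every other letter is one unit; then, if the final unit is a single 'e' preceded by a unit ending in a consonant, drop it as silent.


Word: "ticket" (6 letters)
Left-to-right scan:
  (1) 't' (letter)
  (2) 'i' (letter)
  (3) 'ck' (digraph)
  (4) 'e' (letter)
  (5) 't' (letter)
Units from scan: 5
Sound units = 5 units


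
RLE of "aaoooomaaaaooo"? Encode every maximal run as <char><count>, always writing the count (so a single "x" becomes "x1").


String: "aaoooomaaaaooo"
Scanning for consecutive runs:
  'a' x 2
  'o' x 4
  'm' x 1
  'a' x 4
  'o' x 3
RLE = "a2o4m1a4o3"


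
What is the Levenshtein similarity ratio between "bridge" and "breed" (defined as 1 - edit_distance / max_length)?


Word 1: "bridge" (length 6)
Word 2: "breed" (length 5)
One optimal edit sequence:
  1. keep 'b'
  2. keep 'r'
  3. delete 'i'  (+1)
  4. substitute 'd' -> 'e'  (+1)
  5. substitute 'g' -> 'e'  (+1)
  6. substitute 'e' -> 'd'  (+1)
Edit distance = 4
Max length = max(6, 5) = 6
Similarity = 1 - 4/6
= 0.3333


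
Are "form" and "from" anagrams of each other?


Word 1: "form" → sorted: fmor
Word 2: "from" → sorted: fmor
Same letters? fmor == fmor
Anagram = Yes


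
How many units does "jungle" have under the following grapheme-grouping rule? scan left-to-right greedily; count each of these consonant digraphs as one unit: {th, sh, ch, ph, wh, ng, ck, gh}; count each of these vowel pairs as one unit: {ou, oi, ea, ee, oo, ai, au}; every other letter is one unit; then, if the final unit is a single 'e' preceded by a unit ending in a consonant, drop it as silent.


Word: "jungle" (6 letters)
Left-to-right scan:
  (1) 'j' (letter)
  (2) 'u' (letter)
  (3) 'ng' (digraph)
  (4) 'l' (letter)
  (5) 'e' (letter)
Units from scan: 5
Final unit is 'e' after a consonant -> drop as silent (-1)
Sound units = 4 units


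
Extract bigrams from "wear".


Word: "wear" (length 4)
Number of bigrams = 4 - 2 + 1 = 3
  Position 0: "we"
  Position 1: "ea"
  Position 2: "ar"
Bigrams = "we", "ea", "ar"


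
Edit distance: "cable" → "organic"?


Word 1: "cable" (length 5)
Word 2: "organic" (length 7)
One optimal edit sequence (insert/delete/substitute each cost 1):
  1. insert 'o'  (+1)
  2. insert 'r'  (+1)
  3. substitute 'c' -> 'g'  (+1)
  4. keep 'a'
  5. substitute 'b' -> 'n'  (+1)
  6. substitute 'l' -> 'i'  (+1)
  7. substitute 'e' -> 'c'  (+1)
Total edit operations: 6
Edit distance = 6


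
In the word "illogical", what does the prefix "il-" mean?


Prefix: il-
Example: illogical = il- + logical
Meaning = not


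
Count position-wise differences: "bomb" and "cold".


Comparing character by character (same length = 4):
  Pos 0: 'b' vs 'c' !=
  Pos 1: 'o' vs 'o' =
  Pos 2: 'm' vs 'l' !=
  Pos 3: 'b' vs 'd' !=
Hamming distance = 3


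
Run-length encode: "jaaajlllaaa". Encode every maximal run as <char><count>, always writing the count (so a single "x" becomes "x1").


String: "jaaajlllaaa"
Scanning for consecutive runs:
  'j' x 1
  'a' x 3
  'j' x 1
  'l' x 3
  'a' x 3
RLE = "j1a3j1l3a3"


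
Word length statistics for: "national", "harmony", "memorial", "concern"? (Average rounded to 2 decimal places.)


Lengths: "national"=8, "harmony"=7, "memorial"=8, "concern"=7
Sum = 30, Count = 4
Average = 30/4 = 7.50
= avg=7.50, min=7, max=8


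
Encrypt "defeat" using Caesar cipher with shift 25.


Word: "defeat"
Shift: 25
Each letter → (letter + shift) mod 26:
  'd' (3) + 25 = 2 → 'c'
  'e' (4) + 25 = 3 → 'd'
  'f' (5) + 25 = 4 → 'e'
  'e' (4) + 25 = 3 → 'd'
  'a' (0) + 25 = 25 → 'z'
  't' (19) + 25 = 18 → 's'
Result = "cdedzs"


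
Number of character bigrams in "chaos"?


Word: "chaos" (length 5)
Number of 2-grams = length - 2 + 1 = 5 - 2 + 1
= 4


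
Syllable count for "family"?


Word: "family"
Syllable breakdown: fam | i | ly
Counting: 3 parts
= 3 syllables


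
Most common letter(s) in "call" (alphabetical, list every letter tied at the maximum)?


Word: "call"
Letter counts:
  'a': 1
  'c': 1
  'l': 2
Maximum count = 2
Most frequent = 'l' (2 times each)


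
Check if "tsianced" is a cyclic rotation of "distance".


Word: "distance", Candidate: "tsianced"
Method: check if candidate is substring of word+word
"distancedistance" contains "tsianced"? No
Is rotation = No


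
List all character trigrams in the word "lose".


Word: "lose" (length 4)
Number of trigrams = 4 - 3 + 1 = 2
  Position 0: "los"
  Position 1: "ose"
Trigrams = "los", "ose"


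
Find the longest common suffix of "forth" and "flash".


Word 1: "forth"
Word 2: "flash"
Comparing from end:
  Pos -1: 'h' == 'h'
  Pos -2: 't' != 's' (stop)
LCS = "h" (length 1)


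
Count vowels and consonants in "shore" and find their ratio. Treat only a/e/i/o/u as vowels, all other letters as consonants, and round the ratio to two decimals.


Word: "shore"
Vowels (a,e,i,o,u): 2
Consonants: 3
Ratio = 2/3
= 0.67
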